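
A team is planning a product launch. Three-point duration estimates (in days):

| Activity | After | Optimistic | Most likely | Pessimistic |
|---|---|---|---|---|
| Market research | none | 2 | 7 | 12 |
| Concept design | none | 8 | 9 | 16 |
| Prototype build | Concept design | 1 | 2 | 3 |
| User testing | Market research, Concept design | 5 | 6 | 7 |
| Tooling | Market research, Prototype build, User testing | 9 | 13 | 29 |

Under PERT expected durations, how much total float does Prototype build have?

te_Market research = (2 + 4·7 + 12)/6 = 42/6 = 7
te_Concept design = (8 + 4·9 + 16)/6 = 60/6 = 10
te_Prototype build = (1 + 4·2 + 3)/6 = 12/6 = 2
te_User testing = (5 + 4·6 + 7)/6 = 36/6 = 6
te_Tooling = (9 + 4·13 + 29)/6 = 90/6 = 15

Forward pass:
ES_Market research = 0; EF_Market research = 7
ES_Concept design = 0; EF_Concept design = 10
ES_Prototype build = 10; EF_Prototype build = 10+2 = 12
ES_User testing = max(EF_Market research=7, EF_Concept design=10) = 10; EF_User testing = 10+6 = 16
ES_Tooling = max(EF_Market research=7, EF_Prototype build=12, EF_User testing=16) = 16; EF_Tooling = 16+15 = 31
Expected project duration μ = 31 days. Critical path: Concept design → User testing → Tooling.

Backward pass:
LF_Tooling = 31; LS_Tooling = 31−15 = 16
LF_User testing = LS_Tooling = 16; LS_User testing = 16−6 = 10
LF_Prototype build = LS_Tooling = 16; LS_Prototype build = 16−2 = 14
LF_Concept design = min(LS_Prototype build=14, LS_User testing=10) = 10; LS_Concept design = 10−10 = 0
LF_Market research = min(LS_User testing=10, LS_Tooling=16) = 10; LS_Market research = 10−7 = 3
Slack_Prototype build = LS_Prototype build − ES_Prototype build = 14 − 10 = 4

4 days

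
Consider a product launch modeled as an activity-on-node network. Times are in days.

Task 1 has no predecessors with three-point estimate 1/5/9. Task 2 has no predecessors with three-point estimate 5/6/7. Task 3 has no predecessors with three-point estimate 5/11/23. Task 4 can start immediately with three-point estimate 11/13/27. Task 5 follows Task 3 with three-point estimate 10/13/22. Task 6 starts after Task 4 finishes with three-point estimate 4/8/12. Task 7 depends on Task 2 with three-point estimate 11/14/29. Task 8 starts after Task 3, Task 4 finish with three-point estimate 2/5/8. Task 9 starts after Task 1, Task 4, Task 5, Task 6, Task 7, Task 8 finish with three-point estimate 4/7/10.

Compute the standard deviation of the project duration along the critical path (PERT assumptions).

te_Task 1 = (1 + 4·5 + 9)/6 = 30/6 = 5; σ²_Task 1 = ((9−1)/6)² = 1.778
te_Task 2 = (5 + 4·6 + 7)/6 = 36/6 = 6; σ²_Task 2 = ((7−5)/6)² = 0.111
te_Task 3 = (5 + 4·11 + 23)/6 = 72/6 = 12; σ²_Task 3 = ((23−5)/6)² = 9.000
te_Task 4 = (11 + 4·13 + 27)/6 = 90/6 = 15; σ²_Task 4 = ((27−11)/6)² = 7.111
te_Task 5 = (10 + 4·13 + 22)/6 = 84/6 = 14; σ²_Task 5 = ((22−10)/6)² = 4.000
te_Task 6 = (4 + 4·8 + 12)/6 = 48/6 = 8; σ²_Task 6 = ((12−4)/6)² = 1.778
te_Task 7 = (11 + 4·14 + 29)/6 = 96/6 = 16; σ²_Task 7 = ((29−11)/6)² = 9.000
te_Task 8 = (2 + 4·5 + 8)/6 = 30/6 = 5; σ²_Task 8 = ((8−2)/6)² = 1.000
te_Task 9 = (4 + 4·7 + 10)/6 = 42/6 = 7; σ²_Task 9 = ((10−4)/6)² = 1.000

Forward pass:
ES_Task 1 = 0; EF_Task 1 = 5
ES_Task 2 = 0; EF_Task 2 = 6
ES_Task 3 = 0; EF_Task 3 = 12
ES_Task 4 = 0; EF_Task 4 = 15
ES_Task 5 = 12; EF_Task 5 = 12+14 = 26
ES_Task 6 = 15; EF_Task 6 = 15+8 = 23
ES_Task 7 = 6; EF_Task 7 = 6+16 = 22
ES_Task 8 = max(EF_Task 3=12, EF_Task 4=15) = 15; EF_Task 8 = 15+5 = 20
ES_Task 9 = max(EF_Task 1=5, EF_Task 4=15, EF_Task 5=26, EF_Task 6=23, EF_Task 7=22, EF_Task 8=20) = 26; EF_Task 9 = 26+7 = 33
Expected project duration μ = 33 days. Critical path: Task 3 → Task 5 → Task 9.

Variance along critical path = 9.000 + 4.000 + 1.000 = 14.000
σ = √14.000 = 3.742 days

3.74 days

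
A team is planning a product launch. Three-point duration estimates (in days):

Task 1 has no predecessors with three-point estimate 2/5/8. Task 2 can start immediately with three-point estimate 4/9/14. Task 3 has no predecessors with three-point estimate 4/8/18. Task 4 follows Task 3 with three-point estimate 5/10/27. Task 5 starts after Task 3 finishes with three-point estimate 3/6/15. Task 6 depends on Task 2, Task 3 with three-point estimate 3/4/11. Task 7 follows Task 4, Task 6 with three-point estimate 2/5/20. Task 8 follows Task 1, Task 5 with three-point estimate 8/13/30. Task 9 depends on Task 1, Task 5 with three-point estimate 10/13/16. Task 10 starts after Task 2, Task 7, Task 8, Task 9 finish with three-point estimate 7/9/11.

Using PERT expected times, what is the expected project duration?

te_Task 1 = (2 + 4·5 + 8)/6 = 30/6 = 5
te_Task 2 = (4 + 4·9 + 14)/6 = 54/6 = 9
te_Task 3 = (4 + 4·8 + 18)/6 = 54/6 = 9
te_Task 4 = (5 + 4·10 + 27)/6 = 72/6 = 12
te_Task 5 = (3 + 4·6 + 15)/6 = 42/6 = 7
te_Task 6 = (3 + 4·4 + 11)/6 = 30/6 = 5
te_Task 7 = (2 + 4·5 + 20)/6 = 42/6 = 7
te_Task 8 = (8 + 4·13 + 30)/6 = 90/6 = 15
te_Task 9 = (10 + 4·13 + 16)/6 = 78/6 = 13
te_Task 10 = (7 + 4·9 + 11)/6 = 54/6 = 9

Forward pass:
ES_Task 1 = 0; EF_Task 1 = 5
ES_Task 2 = 0; EF_Task 2 = 9
ES_Task 3 = 0; EF_Task 3 = 9
ES_Task 4 = 9; EF_Task 4 = 9+12 = 21
ES_Task 5 = 9; EF_Task 5 = 9+7 = 16
ES_Task 6 = max(EF_Task 2=9, EF_Task 3=9) = 9; EF_Task 6 = 9+5 = 14
ES_Task 7 = max(EF_Task 4=21, EF_Task 6=14) = 21; EF_Task 7 = 21+7 = 28
ES_Task 8 = max(EF_Task 1=5, EF_Task 5=16) = 16; EF_Task 8 = 16+15 = 31
ES_Task 9 = max(EF_Task 1=5, EF_Task 5=16) = 16; EF_Task 9 = 16+13 = 29
ES_Task 10 = max(EF_Task 2=9, EF_Task 7=28, EF_Task 8=31, EF_Task 9=29) = 31; EF_Task 10 = 31+9 = 40
Expected project duration μ = 40 days. Critical path: Task 3 → Task 5 → Task 8 → Task 10.

40 days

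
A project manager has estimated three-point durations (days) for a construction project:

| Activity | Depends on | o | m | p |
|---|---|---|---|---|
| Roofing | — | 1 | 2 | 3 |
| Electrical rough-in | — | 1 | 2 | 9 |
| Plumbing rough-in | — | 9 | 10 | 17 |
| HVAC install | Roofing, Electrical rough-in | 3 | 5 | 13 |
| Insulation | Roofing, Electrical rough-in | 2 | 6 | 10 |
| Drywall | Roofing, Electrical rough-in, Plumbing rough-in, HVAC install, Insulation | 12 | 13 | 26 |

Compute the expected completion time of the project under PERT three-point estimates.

26 days

te_Roofing = (1 + 4·2 + 3)/6 = 12/6 = 2
te_Electrical rough-in = (1 + 4·2 + 9)/6 = 18/6 = 3
te_Plumbing rough-in = (9 + 4·10 + 17)/6 = 66/6 = 11
te_HVAC install = (3 + 4·5 + 13)/6 = 36/6 = 6
te_Insulation = (2 + 4·6 + 10)/6 = 36/6 = 6
te_Drywall = (12 + 4·13 + 26)/6 = 90/6 = 15

Forward pass:
ES_Roofing = 0; EF_Roofing = 2
ES_Electrical rough-in = 0; EF_Electrical rough-in = 3
ES_Plumbing rough-in = 0; EF_Plumbing rough-in = 11
ES_HVAC install = max(EF_Roofing=2, EF_Electrical rough-in=3) = 3; EF_HVAC install = 3+6 = 9
ES_Insulation = max(EF_Roofing=2, EF_Electrical rough-in=3) = 3; EF_Insulation = 3+6 = 9
ES_Drywall = max(EF_Roofing=2, EF_Electrical rough-in=3, EF_Plumbing rough-in=11, EF_HVAC install=9, EF_Insulation=9) = 11; EF_Drywall = 11+15 = 26
Expected project duration μ = 26 days. Critical path: Plumbing rough-in → Drywall.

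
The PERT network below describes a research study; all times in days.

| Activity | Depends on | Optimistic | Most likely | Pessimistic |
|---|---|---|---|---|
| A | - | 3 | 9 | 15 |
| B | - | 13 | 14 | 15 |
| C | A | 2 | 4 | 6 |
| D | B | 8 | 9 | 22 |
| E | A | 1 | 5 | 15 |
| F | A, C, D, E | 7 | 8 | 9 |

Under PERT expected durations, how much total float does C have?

te_A = (3 + 4·9 + 15)/6 = 54/6 = 9
te_B = (13 + 4·14 + 15)/6 = 84/6 = 14
te_C = (2 + 4·4 + 6)/6 = 24/6 = 4
te_D = (8 + 4·9 + 22)/6 = 66/6 = 11
te_E = (1 + 4·5 + 15)/6 = 36/6 = 6
te_F = (7 + 4·8 + 9)/6 = 48/6 = 8

Forward pass:
ES_A = 0; EF_A = 9
ES_B = 0; EF_B = 14
ES_C = 9; EF_C = 9+4 = 13
ES_D = 14; EF_D = 14+11 = 25
ES_E = 9; EF_E = 9+6 = 15
ES_F = max(EF_A=9, EF_C=13, EF_D=25, EF_E=15) = 25; EF_F = 25+8 = 33
Expected project duration μ = 33 days. Critical path: B → D → F.

Backward pass:
LF_F = 33; LS_F = 33−8 = 25
LF_E = LS_F = 25; LS_E = 25−6 = 19
LF_D = LS_F = 25; LS_D = 25−11 = 14
LF_C = LS_F = 25; LS_C = 25−4 = 21
LF_B = LS_D = 14; LS_B = 14−14 = 0
LF_A = min(LS_C=21, LS_E=19, LS_F=25) = 19; LS_A = 19−9 = 10
Slack_C = LS_C − ES_C = 21 − 9 = 12

12 days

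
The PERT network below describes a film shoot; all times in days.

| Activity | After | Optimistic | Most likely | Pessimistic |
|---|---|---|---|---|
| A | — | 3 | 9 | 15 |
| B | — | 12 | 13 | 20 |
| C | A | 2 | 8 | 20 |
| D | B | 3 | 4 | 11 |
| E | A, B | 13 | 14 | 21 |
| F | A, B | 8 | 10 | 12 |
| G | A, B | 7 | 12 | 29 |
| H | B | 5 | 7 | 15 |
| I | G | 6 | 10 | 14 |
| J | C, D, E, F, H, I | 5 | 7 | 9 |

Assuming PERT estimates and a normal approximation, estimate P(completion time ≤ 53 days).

te_A = (3 + 4·9 + 15)/6 = 54/6 = 9; σ²_A = ((15−3)/6)² = 4.000
te_B = (12 + 4·13 + 20)/6 = 84/6 = 14; σ²_B = ((20−12)/6)² = 1.778
te_C = (2 + 4·8 + 20)/6 = 54/6 = 9; σ²_C = ((20−2)/6)² = 9.000
te_D = (3 + 4·4 + 11)/6 = 30/6 = 5; σ²_D = ((11−3)/6)² = 1.778
te_E = (13 + 4·14 + 21)/6 = 90/6 = 15; σ²_E = ((21−13)/6)² = 1.778
te_F = (8 + 4·10 + 12)/6 = 60/6 = 10; σ²_F = ((12−8)/6)² = 0.444
te_G = (7 + 4·12 + 29)/6 = 84/6 = 14; σ²_G = ((29−7)/6)² = 13.444
te_H = (5 + 4·7 + 15)/6 = 48/6 = 8; σ²_H = ((15−5)/6)² = 2.778
te_I = (6 + 4·10 + 14)/6 = 60/6 = 10; σ²_I = ((14−6)/6)² = 1.778
te_J = (5 + 4·7 + 9)/6 = 42/6 = 7; σ²_J = ((9−5)/6)² = 0.444

Forward pass:
ES_A = 0; EF_A = 9
ES_B = 0; EF_B = 14
ES_C = 9; EF_C = 9+9 = 18
ES_D = 14; EF_D = 14+5 = 19
ES_E = max(EF_A=9, EF_B=14) = 14; EF_E = 14+15 = 29
ES_F = max(EF_A=9, EF_B=14) = 14; EF_F = 14+10 = 24
ES_G = max(EF_A=9, EF_B=14) = 14; EF_G = 14+14 = 28
ES_H = 14; EF_H = 14+8 = 22
ES_I = 28; EF_I = 28+10 = 38
ES_J = max(EF_C=18, EF_D=19, EF_E=29, EF_F=24, EF_H=22, EF_I=38) = 38; EF_J = 38+7 = 45
Expected project duration μ = 45 days. Critical path: B → G → I → J.

Variance along critical path = 1.778 + 13.444 + 1.778 + 0.444 = 17.444; σ = √17.444 = 4.177 days.
Z = (53 − 45) / 4.177 = 1.915
P(T ≤ 53) = Φ(1.915) ≈ 0.972

0.972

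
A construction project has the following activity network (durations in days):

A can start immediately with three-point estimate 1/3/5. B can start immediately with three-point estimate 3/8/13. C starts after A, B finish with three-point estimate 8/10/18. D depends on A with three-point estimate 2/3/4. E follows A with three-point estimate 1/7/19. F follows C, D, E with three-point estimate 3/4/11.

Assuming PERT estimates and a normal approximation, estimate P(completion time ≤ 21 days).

0.134

te_A = (1 + 4·3 + 5)/6 = 18/6 = 3; σ²_A = ((5−1)/6)² = 0.444
te_B = (3 + 4·8 + 13)/6 = 48/6 = 8; σ²_B = ((13−3)/6)² = 2.778
te_C = (8 + 4·10 + 18)/6 = 66/6 = 11; σ²_C = ((18−8)/6)² = 2.778
te_D = (2 + 4·3 + 4)/6 = 18/6 = 3; σ²_D = ((4−2)/6)² = 0.111
te_E = (1 + 4·7 + 19)/6 = 48/6 = 8; σ²_E = ((19−1)/6)² = 9.000
te_F = (3 + 4·4 + 11)/6 = 30/6 = 5; σ²_F = ((11−3)/6)² = 1.778

Forward pass:
ES_A = 0; EF_A = 3
ES_B = 0; EF_B = 8
ES_C = max(EF_A=3, EF_B=8) = 8; EF_C = 8+11 = 19
ES_D = 3; EF_D = 3+3 = 6
ES_E = 3; EF_E = 3+8 = 11
ES_F = max(EF_C=19, EF_D=6, EF_E=11) = 19; EF_F = 19+5 = 24
Expected project duration μ = 24 days. Critical path: B → C → F.

Variance along critical path = 2.778 + 2.778 + 1.778 = 7.333; σ = √7.333 = 2.708 days.
Z = (21 − 24) / 2.708 = -1.108
P(T ≤ 21) = Φ(-1.108) ≈ 0.134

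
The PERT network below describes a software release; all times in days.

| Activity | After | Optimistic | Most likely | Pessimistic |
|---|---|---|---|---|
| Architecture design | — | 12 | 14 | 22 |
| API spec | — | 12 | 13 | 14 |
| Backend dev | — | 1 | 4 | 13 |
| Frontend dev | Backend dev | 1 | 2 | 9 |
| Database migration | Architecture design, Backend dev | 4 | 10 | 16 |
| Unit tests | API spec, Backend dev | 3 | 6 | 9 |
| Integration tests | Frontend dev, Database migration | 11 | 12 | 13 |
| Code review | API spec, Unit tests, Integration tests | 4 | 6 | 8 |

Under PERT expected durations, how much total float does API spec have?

te_Architecture design = (12 + 4·14 + 22)/6 = 90/6 = 15
te_API spec = (12 + 4·13 + 14)/6 = 78/6 = 13
te_Backend dev = (1 + 4·4 + 13)/6 = 30/6 = 5
te_Frontend dev = (1 + 4·2 + 9)/6 = 18/6 = 3
te_Database migration = (4 + 4·10 + 16)/6 = 60/6 = 10
te_Unit tests = (3 + 4·6 + 9)/6 = 36/6 = 6
te_Integration tests = (11 + 4·12 + 13)/6 = 72/6 = 12
te_Code review = (4 + 4·6 + 8)/6 = 36/6 = 6

Forward pass:
ES_Architecture design = 0; EF_Architecture design = 15
ES_API spec = 0; EF_API spec = 13
ES_Backend dev = 0; EF_Backend dev = 5
ES_Frontend dev = 5; EF_Frontend dev = 5+3 = 8
ES_Database migration = max(EF_Architecture design=15, EF_Backend dev=5) = 15; EF_Database migration = 15+10 = 25
ES_Unit tests = max(EF_API spec=13, EF_Backend dev=5) = 13; EF_Unit tests = 13+6 = 19
ES_Integration tests = max(EF_Frontend dev=8, EF_Database migration=25) = 25; EF_Integration tests = 25+12 = 37
ES_Code review = max(EF_API spec=13, EF_Unit tests=19, EF_Integration tests=37) = 37; EF_Code review = 37+6 = 43
Expected project duration μ = 43 days. Critical path: Architecture design → Database migration → Integration tests → Code review.

Backward pass:
LF_Code review = 43; LS_Code review = 43−6 = 37
LF_Integration tests = LS_Code review = 37; LS_Integration tests = 37−12 = 25
LF_Unit tests = LS_Code review = 37; LS_Unit tests = 37−6 = 31
LF_Database migration = LS_Integration tests = 25; LS_Database migration = 25−10 = 15
LF_Frontend dev = LS_Integration tests = 25; LS_Frontend dev = 25−3 = 22
LF_Backend dev = min(LS_Frontend dev=22, LS_Database migration=15, LS_Unit tests=31) = 15; LS_Backend dev = 15−5 = 10
LF_API spec = min(LS_Unit tests=31, LS_Code review=37) = 31; LS_API spec = 31−13 = 18
LF_Architecture design = LS_Database migration = 15; LS_Architecture design = 15−15 = 0
Slack_API spec = LS_API spec − ES_API spec = 18 − 0 = 18

18 days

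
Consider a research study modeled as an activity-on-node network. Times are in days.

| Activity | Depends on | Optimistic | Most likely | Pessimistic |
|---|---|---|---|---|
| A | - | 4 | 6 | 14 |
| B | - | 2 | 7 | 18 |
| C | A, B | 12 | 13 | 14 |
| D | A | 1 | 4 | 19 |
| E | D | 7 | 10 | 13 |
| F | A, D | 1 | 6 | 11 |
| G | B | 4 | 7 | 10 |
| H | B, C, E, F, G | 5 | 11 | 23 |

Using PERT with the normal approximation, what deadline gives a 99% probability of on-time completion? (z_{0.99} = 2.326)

45.9 days

te_A = (4 + 4·6 + 14)/6 = 42/6 = 7; σ²_A = ((14−4)/6)² = 2.778
te_B = (2 + 4·7 + 18)/6 = 48/6 = 8; σ²_B = ((18−2)/6)² = 7.111
te_C = (12 + 4·13 + 14)/6 = 78/6 = 13; σ²_C = ((14−12)/6)² = 0.111
te_D = (1 + 4·4 + 19)/6 = 36/6 = 6; σ²_D = ((19−1)/6)² = 9.000
te_E = (7 + 4·10 + 13)/6 = 60/6 = 10; σ²_E = ((13−7)/6)² = 1.000
te_F = (1 + 4·6 + 11)/6 = 36/6 = 6; σ²_F = ((11−1)/6)² = 2.778
te_G = (4 + 4·7 + 10)/6 = 42/6 = 7; σ²_G = ((10−4)/6)² = 1.000
te_H = (5 + 4·11 + 23)/6 = 72/6 = 12; σ²_H = ((23−5)/6)² = 9.000

Forward pass:
ES_A = 0; EF_A = 7
ES_B = 0; EF_B = 8
ES_C = max(EF_A=7, EF_B=8) = 8; EF_C = 8+13 = 21
ES_D = 7; EF_D = 7+6 = 13
ES_E = 13; EF_E = 13+10 = 23
ES_F = max(EF_A=7, EF_D=13) = 13; EF_F = 13+6 = 19
ES_G = 8; EF_G = 8+7 = 15
ES_H = max(EF_B=8, EF_C=21, EF_E=23, EF_F=19, EF_G=15) = 23; EF_H = 23+12 = 35
Expected project duration μ = 35 days. Critical path: A → D → E → H.

Variance along critical path = 2.778 + 9.000 + 1.000 + 9.000 = 21.778; σ = 4.667 days.
D = μ + z·σ = 35 + 2.326·4.667 = 45.9 days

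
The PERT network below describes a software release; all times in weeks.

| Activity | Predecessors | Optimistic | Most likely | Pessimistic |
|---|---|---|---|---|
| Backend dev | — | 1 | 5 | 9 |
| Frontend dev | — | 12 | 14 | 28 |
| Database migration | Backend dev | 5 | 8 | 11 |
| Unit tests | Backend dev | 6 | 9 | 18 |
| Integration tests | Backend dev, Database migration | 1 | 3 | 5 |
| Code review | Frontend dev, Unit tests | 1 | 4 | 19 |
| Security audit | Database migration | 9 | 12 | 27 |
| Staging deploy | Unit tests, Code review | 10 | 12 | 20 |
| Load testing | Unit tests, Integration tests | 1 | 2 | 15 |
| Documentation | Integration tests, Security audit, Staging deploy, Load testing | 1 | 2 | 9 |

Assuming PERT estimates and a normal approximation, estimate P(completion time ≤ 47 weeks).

te_Backend dev = (1 + 4·5 + 9)/6 = 30/6 = 5; σ²_Backend dev = ((9−1)/6)² = 1.778
te_Frontend dev = (12 + 4·14 + 28)/6 = 96/6 = 16; σ²_Frontend dev = ((28−12)/6)² = 7.111
te_Database migration = (5 + 4·8 + 11)/6 = 48/6 = 8; σ²_Database migration = ((11−5)/6)² = 1.000
te_Unit tests = (6 + 4·9 + 18)/6 = 60/6 = 10; σ²_Unit tests = ((18−6)/6)² = 4.000
te_Integration tests = (1 + 4·3 + 5)/6 = 18/6 = 3; σ²_Integration tests = ((5−1)/6)² = 0.444
te_Code review = (1 + 4·4 + 19)/6 = 36/6 = 6; σ²_Code review = ((19−1)/6)² = 9.000
te_Security audit = (9 + 4·12 + 27)/6 = 84/6 = 14; σ²_Security audit = ((27−9)/6)² = 9.000
te_Staging deploy = (10 + 4·12 + 20)/6 = 78/6 = 13; σ²_Staging deploy = ((20−10)/6)² = 2.778
te_Load testing = (1 + 4·2 + 15)/6 = 24/6 = 4; σ²_Load testing = ((15−1)/6)² = 5.444
te_Documentation = (1 + 4·2 + 9)/6 = 18/6 = 3; σ²_Documentation = ((9−1)/6)² = 1.778

Forward pass:
ES_Backend dev = 0; EF_Backend dev = 5
ES_Frontend dev = 0; EF_Frontend dev = 16
ES_Database migration = 5; EF_Database migration = 5+8 = 13
ES_Unit tests = 5; EF_Unit tests = 5+10 = 15
ES_Integration tests = max(EF_Backend dev=5, EF_Database migration=13) = 13; EF_Integration tests = 13+3 = 16
ES_Code review = max(EF_Frontend dev=16, EF_Unit tests=15) = 16; EF_Code review = 16+6 = 22
ES_Security audit = 13; EF_Security audit = 13+14 = 27
ES_Staging deploy = max(EF_Unit tests=15, EF_Code review=22) = 22; EF_Staging deploy = 22+13 = 35
ES_Load testing = max(EF_Unit tests=15, EF_Integration tests=16) = 16; EF_Load testing = 16+4 = 20
ES_Documentation = max(EF_Integration tests=16, EF_Security audit=27, EF_Staging deploy=35, EF_Load testing=20) = 35; EF_Documentation = 35+3 = 38
Expected project duration μ = 38 weeks. Critical path: Frontend dev → Code review → Staging deploy → Documentation.

Variance along critical path = 7.111 + 9.000 + 2.778 + 1.778 = 20.667; σ = √20.667 = 4.546 weeks.
Z = (47 − 38) / 4.546 = 1.980
P(T ≤ 47) = Φ(1.980) ≈ 0.976

0.976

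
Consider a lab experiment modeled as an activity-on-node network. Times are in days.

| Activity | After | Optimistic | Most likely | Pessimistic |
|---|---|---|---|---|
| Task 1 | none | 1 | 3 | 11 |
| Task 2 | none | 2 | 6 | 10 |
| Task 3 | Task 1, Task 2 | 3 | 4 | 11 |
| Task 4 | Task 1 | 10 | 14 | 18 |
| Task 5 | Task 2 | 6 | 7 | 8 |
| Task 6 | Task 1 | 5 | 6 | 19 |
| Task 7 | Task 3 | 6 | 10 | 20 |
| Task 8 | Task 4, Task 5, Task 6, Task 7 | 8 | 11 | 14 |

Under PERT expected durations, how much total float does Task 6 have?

te_Task 1 = (1 + 4·3 + 11)/6 = 24/6 = 4
te_Task 2 = (2 + 4·6 + 10)/6 = 36/6 = 6
te_Task 3 = (3 + 4·4 + 11)/6 = 30/6 = 5
te_Task 4 = (10 + 4·14 + 18)/6 = 84/6 = 14
te_Task 5 = (6 + 4·7 + 8)/6 = 42/6 = 7
te_Task 6 = (5 + 4·6 + 19)/6 = 48/6 = 8
te_Task 7 = (6 + 4·10 + 20)/6 = 66/6 = 11
te_Task 8 = (8 + 4·11 + 14)/6 = 66/6 = 11

Forward pass:
ES_Task 1 = 0; EF_Task 1 = 4
ES_Task 2 = 0; EF_Task 2 = 6
ES_Task 3 = max(EF_Task 1=4, EF_Task 2=6) = 6; EF_Task 3 = 6+5 = 11
ES_Task 4 = 4; EF_Task 4 = 4+14 = 18
ES_Task 5 = 6; EF_Task 5 = 6+7 = 13
ES_Task 6 = 4; EF_Task 6 = 4+8 = 12
ES_Task 7 = 11; EF_Task 7 = 11+11 = 22
ES_Task 8 = max(EF_Task 4=18, EF_Task 5=13, EF_Task 6=12, EF_Task 7=22) = 22; EF_Task 8 = 22+11 = 33
Expected project duration μ = 33 days. Critical path: Task 2 → Task 3 → Task 7 → Task 8.

Backward pass:
LF_Task 8 = 33; LS_Task 8 = 33−11 = 22
LF_Task 7 = LS_Task 8 = 22; LS_Task 7 = 22−11 = 11
LF_Task 6 = LS_Task 8 = 22; LS_Task 6 = 22−8 = 14
LF_Task 5 = LS_Task 8 = 22; LS_Task 5 = 22−7 = 15
LF_Task 4 = LS_Task 8 = 22; LS_Task 4 = 22−14 = 8
LF_Task 3 = LS_Task 7 = 11; LS_Task 3 = 11−5 = 6
LF_Task 2 = min(LS_Task 3=6, LS_Task 5=15) = 6; LS_Task 2 = 6−6 = 0
LF_Task 1 = min(LS_Task 3=6, LS_Task 4=8, LS_Task 6=14) = 6; LS_Task 1 = 6−4 = 2
Slack_Task 6 = LS_Task 6 − ES_Task 6 = 14 − 4 = 10

10 days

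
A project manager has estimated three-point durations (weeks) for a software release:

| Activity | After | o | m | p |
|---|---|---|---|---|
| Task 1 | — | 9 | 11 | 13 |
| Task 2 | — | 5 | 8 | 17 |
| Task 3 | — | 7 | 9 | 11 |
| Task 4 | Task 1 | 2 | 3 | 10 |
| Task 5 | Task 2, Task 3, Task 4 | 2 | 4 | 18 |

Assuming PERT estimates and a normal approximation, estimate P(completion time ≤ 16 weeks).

te_Task 1 = (9 + 4·11 + 13)/6 = 66/6 = 11; σ²_Task 1 = ((13−9)/6)² = 0.444
te_Task 2 = (5 + 4·8 + 17)/6 = 54/6 = 9; σ²_Task 2 = ((17−5)/6)² = 4.000
te_Task 3 = (7 + 4·9 + 11)/6 = 54/6 = 9; σ²_Task 3 = ((11−7)/6)² = 0.444
te_Task 4 = (2 + 4·3 + 10)/6 = 24/6 = 4; σ²_Task 4 = ((10−2)/6)² = 1.778
te_Task 5 = (2 + 4·4 + 18)/6 = 36/6 = 6; σ²_Task 5 = ((18−2)/6)² = 7.111

Forward pass:
ES_Task 1 = 0; EF_Task 1 = 11
ES_Task 2 = 0; EF_Task 2 = 9
ES_Task 3 = 0; EF_Task 3 = 9
ES_Task 4 = 11; EF_Task 4 = 11+4 = 15
ES_Task 5 = max(EF_Task 2=9, EF_Task 3=9, EF_Task 4=15) = 15; EF_Task 5 = 15+6 = 21
Expected project duration μ = 21 weeks. Critical path: Task 1 → Task 4 → Task 5.

Variance along critical path = 0.444 + 1.778 + 7.111 = 9.333; σ = √9.333 = 3.055 weeks.
Z = (16 − 21) / 3.055 = -1.637
P(T ≤ 16) = Φ(-1.637) ≈ 0.051

0.051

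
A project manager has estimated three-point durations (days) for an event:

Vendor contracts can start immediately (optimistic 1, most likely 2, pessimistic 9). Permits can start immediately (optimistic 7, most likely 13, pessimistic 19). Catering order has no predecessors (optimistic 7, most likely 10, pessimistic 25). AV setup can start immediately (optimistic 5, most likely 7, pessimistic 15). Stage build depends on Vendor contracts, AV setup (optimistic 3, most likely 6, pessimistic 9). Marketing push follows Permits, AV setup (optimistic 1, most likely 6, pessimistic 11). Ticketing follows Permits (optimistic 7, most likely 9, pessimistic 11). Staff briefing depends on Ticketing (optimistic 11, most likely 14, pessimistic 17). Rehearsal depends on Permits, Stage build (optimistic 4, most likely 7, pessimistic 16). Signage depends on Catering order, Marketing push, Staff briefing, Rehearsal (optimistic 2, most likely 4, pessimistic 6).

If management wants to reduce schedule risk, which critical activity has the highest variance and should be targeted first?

Permits

te_Vendor contracts = (1 + 4·2 + 9)/6 = 18/6 = 3; σ²_Vendor contracts = ((9−1)/6)² = 1.778
te_Permits = (7 + 4·13 + 19)/6 = 78/6 = 13; σ²_Permits = ((19−7)/6)² = 4.000
te_Catering order = (7 + 4·10 + 25)/6 = 72/6 = 12; σ²_Catering order = ((25−7)/6)² = 9.000
te_AV setup = (5 + 4·7 + 15)/6 = 48/6 = 8; σ²_AV setup = ((15−5)/6)² = 2.778
te_Stage build = (3 + 4·6 + 9)/6 = 36/6 = 6; σ²_Stage build = ((9−3)/6)² = 1.000
te_Marketing push = (1 + 4·6 + 11)/6 = 36/6 = 6; σ²_Marketing push = ((11−1)/6)² = 2.778
te_Ticketing = (7 + 4·9 + 11)/6 = 54/6 = 9; σ²_Ticketing = ((11−7)/6)² = 0.444
te_Staff briefing = (11 + 4·14 + 17)/6 = 84/6 = 14; σ²_Staff briefing = ((17−11)/6)² = 1.000
te_Rehearsal = (4 + 4·7 + 16)/6 = 48/6 = 8; σ²_Rehearsal = ((16−4)/6)² = 4.000
te_Signage = (2 + 4·4 + 6)/6 = 24/6 = 4; σ²_Signage = ((6−2)/6)² = 0.444

Forward pass:
ES_Vendor contracts = 0; EF_Vendor contracts = 3
ES_Permits = 0; EF_Permits = 13
ES_Catering order = 0; EF_Catering order = 12
ES_AV setup = 0; EF_AV setup = 8
ES_Stage build = max(EF_Vendor contracts=3, EF_AV setup=8) = 8; EF_Stage build = 8+6 = 14
ES_Marketing push = max(EF_Permits=13, EF_AV setup=8) = 13; EF_Marketing push = 13+6 = 19
ES_Ticketing = 13; EF_Ticketing = 13+9 = 22
ES_Staff briefing = 22; EF_Staff briefing = 22+14 = 36
ES_Rehearsal = max(EF_Permits=13, EF_Stage build=14) = 14; EF_Rehearsal = 14+8 = 22
ES_Signage = max(EF_Catering order=12, EF_Marketing push=19, EF_Staff briefing=36, EF_Rehearsal=22) = 36; EF_Signage = 36+4 = 40
Expected project duration μ = 40 days. Critical path: Permits → Ticketing → Staff briefing → Signage.

Variances on critical path: σ²_Permits=4.000, σ²_Ticketing=0.444, σ²_Staff briefing=1.000, σ²_Signage=0.444.
Largest is σ²_Permits = 4.000.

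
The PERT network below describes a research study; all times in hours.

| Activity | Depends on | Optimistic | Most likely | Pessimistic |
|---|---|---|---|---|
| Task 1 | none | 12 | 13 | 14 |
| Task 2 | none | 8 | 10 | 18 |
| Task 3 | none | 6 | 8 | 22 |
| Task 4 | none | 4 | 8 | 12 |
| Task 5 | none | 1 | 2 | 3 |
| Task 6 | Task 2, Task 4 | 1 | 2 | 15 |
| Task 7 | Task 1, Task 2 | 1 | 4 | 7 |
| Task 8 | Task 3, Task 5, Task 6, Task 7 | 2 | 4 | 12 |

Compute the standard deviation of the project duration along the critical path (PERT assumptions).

1.97 hours

te_Task 1 = (12 + 4·13 + 14)/6 = 78/6 = 13; σ²_Task 1 = ((14−12)/6)² = 0.111
te_Task 2 = (8 + 4·10 + 18)/6 = 66/6 = 11; σ²_Task 2 = ((18−8)/6)² = 2.778
te_Task 3 = (6 + 4·8 + 22)/6 = 60/6 = 10; σ²_Task 3 = ((22−6)/6)² = 7.111
te_Task 4 = (4 + 4·8 + 12)/6 = 48/6 = 8; σ²_Task 4 = ((12−4)/6)² = 1.778
te_Task 5 = (1 + 4·2 + 3)/6 = 12/6 = 2; σ²_Task 5 = ((3−1)/6)² = 0.111
te_Task 6 = (1 + 4·2 + 15)/6 = 24/6 = 4; σ²_Task 6 = ((15−1)/6)² = 5.444
te_Task 7 = (1 + 4·4 + 7)/6 = 24/6 = 4; σ²_Task 7 = ((7−1)/6)² = 1.000
te_Task 8 = (2 + 4·4 + 12)/6 = 30/6 = 5; σ²_Task 8 = ((12−2)/6)² = 2.778

Forward pass:
ES_Task 1 = 0; EF_Task 1 = 13
ES_Task 2 = 0; EF_Task 2 = 11
ES_Task 3 = 0; EF_Task 3 = 10
ES_Task 4 = 0; EF_Task 4 = 8
ES_Task 5 = 0; EF_Task 5 = 2
ES_Task 6 = max(EF_Task 2=11, EF_Task 4=8) = 11; EF_Task 6 = 11+4 = 15
ES_Task 7 = max(EF_Task 1=13, EF_Task 2=11) = 13; EF_Task 7 = 13+4 = 17
ES_Task 8 = max(EF_Task 3=10, EF_Task 5=2, EF_Task 6=15, EF_Task 7=17) = 17; EF_Task 8 = 17+5 = 22
Expected project duration μ = 22 hours. Critical path: Task 1 → Task 7 → Task 8.

Variance along critical path = 0.111 + 1.000 + 2.778 = 3.889
σ = √3.889 = 1.972 hours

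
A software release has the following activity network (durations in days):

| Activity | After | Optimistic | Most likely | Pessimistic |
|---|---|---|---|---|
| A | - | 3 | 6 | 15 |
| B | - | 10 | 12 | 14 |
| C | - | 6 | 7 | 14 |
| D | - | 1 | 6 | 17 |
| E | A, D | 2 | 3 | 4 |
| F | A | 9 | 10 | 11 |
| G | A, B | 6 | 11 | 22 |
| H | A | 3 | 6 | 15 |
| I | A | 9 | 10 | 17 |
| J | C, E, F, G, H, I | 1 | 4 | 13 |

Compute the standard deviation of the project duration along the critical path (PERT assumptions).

te_A = (3 + 4·6 + 15)/6 = 42/6 = 7; σ²_A = ((15−3)/6)² = 4.000
te_B = (10 + 4·12 + 14)/6 = 72/6 = 12; σ²_B = ((14−10)/6)² = 0.444
te_C = (6 + 4·7 + 14)/6 = 48/6 = 8; σ²_C = ((14−6)/6)² = 1.778
te_D = (1 + 4·6 + 17)/6 = 42/6 = 7; σ²_D = ((17−1)/6)² = 7.111
te_E = (2 + 4·3 + 4)/6 = 18/6 = 3; σ²_E = ((4−2)/6)² = 0.111
te_F = (9 + 4·10 + 11)/6 = 60/6 = 10; σ²_F = ((11−9)/6)² = 0.111
te_G = (6 + 4·11 + 22)/6 = 72/6 = 12; σ²_G = ((22−6)/6)² = 7.111
te_H = (3 + 4·6 + 15)/6 = 42/6 = 7; σ²_H = ((15−3)/6)² = 4.000
te_I = (9 + 4·10 + 17)/6 = 66/6 = 11; σ²_I = ((17−9)/6)² = 1.778
te_J = (1 + 4·4 + 13)/6 = 30/6 = 5; σ²_J = ((13−1)/6)² = 4.000

Forward pass:
ES_A = 0; EF_A = 7
ES_B = 0; EF_B = 12
ES_C = 0; EF_C = 8
ES_D = 0; EF_D = 7
ES_E = max(EF_A=7, EF_D=7) = 7; EF_E = 7+3 = 10
ES_F = 7; EF_F = 7+10 = 17
ES_G = max(EF_A=7, EF_B=12) = 12; EF_G = 12+12 = 24
ES_H = 7; EF_H = 7+7 = 14
ES_I = 7; EF_I = 7+11 = 18
ES_J = max(EF_C=8, EF_E=10, EF_F=17, EF_G=24, EF_H=14, EF_I=18) = 24; EF_J = 24+5 = 29
Expected project duration μ = 29 days. Critical path: B → G → J.

Variance along critical path = 0.444 + 7.111 + 4.000 = 11.556
σ = √11.556 = 3.399 days

3.40 days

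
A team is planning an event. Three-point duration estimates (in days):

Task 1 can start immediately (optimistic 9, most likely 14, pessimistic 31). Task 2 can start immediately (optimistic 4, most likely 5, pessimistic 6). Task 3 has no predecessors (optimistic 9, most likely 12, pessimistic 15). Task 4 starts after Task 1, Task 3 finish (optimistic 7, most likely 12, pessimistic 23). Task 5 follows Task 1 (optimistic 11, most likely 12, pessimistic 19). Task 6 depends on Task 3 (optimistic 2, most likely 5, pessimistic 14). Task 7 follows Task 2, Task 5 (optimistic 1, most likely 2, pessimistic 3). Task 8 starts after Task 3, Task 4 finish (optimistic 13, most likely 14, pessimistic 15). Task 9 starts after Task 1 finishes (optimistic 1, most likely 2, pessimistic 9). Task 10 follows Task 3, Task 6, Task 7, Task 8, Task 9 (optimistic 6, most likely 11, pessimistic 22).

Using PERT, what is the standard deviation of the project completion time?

te_Task 1 = (9 + 4·14 + 31)/6 = 96/6 = 16; σ²_Task 1 = ((31−9)/6)² = 13.444
te_Task 2 = (4 + 4·5 + 6)/6 = 30/6 = 5; σ²_Task 2 = ((6−4)/6)² = 0.111
te_Task 3 = (9 + 4·12 + 15)/6 = 72/6 = 12; σ²_Task 3 = ((15−9)/6)² = 1.000
te_Task 4 = (7 + 4·12 + 23)/6 = 78/6 = 13; σ²_Task 4 = ((23−7)/6)² = 7.111
te_Task 5 = (11 + 4·12 + 19)/6 = 78/6 = 13; σ²_Task 5 = ((19−11)/6)² = 1.778
te_Task 6 = (2 + 4·5 + 14)/6 = 36/6 = 6; σ²_Task 6 = ((14−2)/6)² = 4.000
te_Task 7 = (1 + 4·2 + 3)/6 = 12/6 = 2; σ²_Task 7 = ((3−1)/6)² = 0.111
te_Task 8 = (13 + 4·14 + 15)/6 = 84/6 = 14; σ²_Task 8 = ((15−13)/6)² = 0.111
te_Task 9 = (1 + 4·2 + 9)/6 = 18/6 = 3; σ²_Task 9 = ((9−1)/6)² = 1.778
te_Task 10 = (6 + 4·11 + 22)/6 = 72/6 = 12; σ²_Task 10 = ((22−6)/6)² = 7.111

Forward pass:
ES_Task 1 = 0; EF_Task 1 = 16
ES_Task 2 = 0; EF_Task 2 = 5
ES_Task 3 = 0; EF_Task 3 = 12
ES_Task 4 = max(EF_Task 1=16, EF_Task 3=12) = 16; EF_Task 4 = 16+13 = 29
ES_Task 5 = 16; EF_Task 5 = 16+13 = 29
ES_Task 6 = 12; EF_Task 6 = 12+6 = 18
ES_Task 7 = max(EF_Task 2=5, EF_Task 5=29) = 29; EF_Task 7 = 29+2 = 31
ES_Task 8 = max(EF_Task 3=12, EF_Task 4=29) = 29; EF_Task 8 = 29+14 = 43
ES_Task 9 = 16; EF_Task 9 = 16+3 = 19
ES_Task 10 = max(EF_Task 3=12, EF_Task 6=18, EF_Task 7=31, EF_Task 8=43, EF_Task 9=19) = 43; EF_Task 10 = 43+12 = 55
Expected project duration μ = 55 days. Critical path: Task 1 → Task 4 → Task 8 → Task 10.

Variance along critical path = 13.444 + 7.111 + 0.111 + 7.111 = 27.778
σ = √27.778 = 5.270 days

5.27 days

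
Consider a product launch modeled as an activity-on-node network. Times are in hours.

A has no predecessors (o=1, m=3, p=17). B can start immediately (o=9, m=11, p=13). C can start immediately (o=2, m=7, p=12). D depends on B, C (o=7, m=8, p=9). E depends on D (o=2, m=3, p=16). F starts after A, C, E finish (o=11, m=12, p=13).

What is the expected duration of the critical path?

te_A = (1 + 4·3 + 17)/6 = 30/6 = 5
te_B = (9 + 4·11 + 13)/6 = 66/6 = 11
te_C = (2 + 4·7 + 12)/6 = 42/6 = 7
te_D = (7 + 4·8 + 9)/6 = 48/6 = 8
te_E = (2 + 4·3 + 16)/6 = 30/6 = 5
te_F = (11 + 4·12 + 13)/6 = 72/6 = 12

Forward pass:
ES_A = 0; EF_A = 5
ES_B = 0; EF_B = 11
ES_C = 0; EF_C = 7
ES_D = max(EF_B=11, EF_C=7) = 11; EF_D = 11+8 = 19
ES_E = 19; EF_E = 19+5 = 24
ES_F = max(EF_A=5, EF_C=7, EF_E=24) = 24; EF_F = 24+12 = 36
Expected project duration μ = 36 hours. Critical path: B → D → E → F.

36 hours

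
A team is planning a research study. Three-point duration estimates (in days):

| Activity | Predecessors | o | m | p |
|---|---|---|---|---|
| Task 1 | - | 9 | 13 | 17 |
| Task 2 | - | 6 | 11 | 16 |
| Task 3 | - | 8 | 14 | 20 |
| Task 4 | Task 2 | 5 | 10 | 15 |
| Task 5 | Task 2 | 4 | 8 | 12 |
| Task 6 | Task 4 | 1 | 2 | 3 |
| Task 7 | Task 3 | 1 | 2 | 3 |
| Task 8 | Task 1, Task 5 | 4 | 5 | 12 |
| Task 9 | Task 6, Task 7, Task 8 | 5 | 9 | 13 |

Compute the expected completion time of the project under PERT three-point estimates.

34 days

te_Task 1 = (9 + 4·13 + 17)/6 = 78/6 = 13
te_Task 2 = (6 + 4·11 + 16)/6 = 66/6 = 11
te_Task 3 = (8 + 4·14 + 20)/6 = 84/6 = 14
te_Task 4 = (5 + 4·10 + 15)/6 = 60/6 = 10
te_Task 5 = (4 + 4·8 + 12)/6 = 48/6 = 8
te_Task 6 = (1 + 4·2 + 3)/6 = 12/6 = 2
te_Task 7 = (1 + 4·2 + 3)/6 = 12/6 = 2
te_Task 8 = (4 + 4·5 + 12)/6 = 36/6 = 6
te_Task 9 = (5 + 4·9 + 13)/6 = 54/6 = 9

Forward pass:
ES_Task 1 = 0; EF_Task 1 = 13
ES_Task 2 = 0; EF_Task 2 = 11
ES_Task 3 = 0; EF_Task 3 = 14
ES_Task 4 = 11; EF_Task 4 = 11+10 = 21
ES_Task 5 = 11; EF_Task 5 = 11+8 = 19
ES_Task 6 = 21; EF_Task 6 = 21+2 = 23
ES_Task 7 = 14; EF_Task 7 = 14+2 = 16
ES_Task 8 = max(EF_Task 1=13, EF_Task 5=19) = 19; EF_Task 8 = 19+6 = 25
ES_Task 9 = max(EF_Task 6=23, EF_Task 7=16, EF_Task 8=25) = 25; EF_Task 9 = 25+9 = 34
Expected project duration μ = 34 days. Critical path: Task 2 → Task 5 → Task 8 → Task 9.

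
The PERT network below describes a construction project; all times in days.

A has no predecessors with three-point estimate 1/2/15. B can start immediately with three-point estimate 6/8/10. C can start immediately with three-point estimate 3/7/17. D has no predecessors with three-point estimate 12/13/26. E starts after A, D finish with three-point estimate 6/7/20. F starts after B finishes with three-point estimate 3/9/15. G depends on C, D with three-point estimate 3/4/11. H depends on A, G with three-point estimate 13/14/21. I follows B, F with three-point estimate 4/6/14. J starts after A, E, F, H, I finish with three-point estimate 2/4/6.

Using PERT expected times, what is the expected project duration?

te_A = (1 + 4·2 + 15)/6 = 24/6 = 4
te_B = (6 + 4·8 + 10)/6 = 48/6 = 8
te_C = (3 + 4·7 + 17)/6 = 48/6 = 8
te_D = (12 + 4·13 + 26)/6 = 90/6 = 15
te_E = (6 + 4·7 + 20)/6 = 54/6 = 9
te_F = (3 + 4·9 + 15)/6 = 54/6 = 9
te_G = (3 + 4·4 + 11)/6 = 30/6 = 5
te_H = (13 + 4·14 + 21)/6 = 90/6 = 15
te_I = (4 + 4·6 + 14)/6 = 42/6 = 7
te_J = (2 + 4·4 + 6)/6 = 24/6 = 4

Forward pass:
ES_A = 0; EF_A = 4
ES_B = 0; EF_B = 8
ES_C = 0; EF_C = 8
ES_D = 0; EF_D = 15
ES_E = max(EF_A=4, EF_D=15) = 15; EF_E = 15+9 = 24
ES_F = 8; EF_F = 8+9 = 17
ES_G = max(EF_C=8, EF_D=15) = 15; EF_G = 15+5 = 20
ES_H = max(EF_A=4, EF_G=20) = 20; EF_H = 20+15 = 35
ES_I = max(EF_B=8, EF_F=17) = 17; EF_I = 17+7 = 24
ES_J = max(EF_A=4, EF_E=24, EF_F=17, EF_H=35, EF_I=24) = 35; EF_J = 35+4 = 39
Expected project duration μ = 39 days. Critical path: D → G → H → J.

39 days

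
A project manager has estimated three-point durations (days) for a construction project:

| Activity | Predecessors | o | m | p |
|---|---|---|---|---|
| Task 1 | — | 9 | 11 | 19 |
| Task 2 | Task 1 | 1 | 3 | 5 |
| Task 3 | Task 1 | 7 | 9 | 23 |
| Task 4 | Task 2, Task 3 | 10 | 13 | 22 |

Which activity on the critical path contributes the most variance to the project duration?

Task 3

te_Task 1 = (9 + 4·11 + 19)/6 = 72/6 = 12; σ²_Task 1 = ((19−9)/6)² = 2.778
te_Task 2 = (1 + 4·3 + 5)/6 = 18/6 = 3; σ²_Task 2 = ((5−1)/6)² = 0.444
te_Task 3 = (7 + 4·9 + 23)/6 = 66/6 = 11; σ²_Task 3 = ((23−7)/6)² = 7.111
te_Task 4 = (10 + 4·13 + 22)/6 = 84/6 = 14; σ²_Task 4 = ((22−10)/6)² = 4.000

Forward pass:
ES_Task 1 = 0; EF_Task 1 = 12
ES_Task 2 = 12; EF_Task 2 = 12+3 = 15
ES_Task 3 = 12; EF_Task 3 = 12+11 = 23
ES_Task 4 = max(EF_Task 2=15, EF_Task 3=23) = 23; EF_Task 4 = 23+14 = 37
Expected project duration μ = 37 days. Critical path: Task 1 → Task 3 → Task 4.

Variances on critical path: σ²_Task 1=2.778, σ²_Task 3=7.111, σ²_Task 4=4.000.
Largest is σ²_Task 3 = 7.111.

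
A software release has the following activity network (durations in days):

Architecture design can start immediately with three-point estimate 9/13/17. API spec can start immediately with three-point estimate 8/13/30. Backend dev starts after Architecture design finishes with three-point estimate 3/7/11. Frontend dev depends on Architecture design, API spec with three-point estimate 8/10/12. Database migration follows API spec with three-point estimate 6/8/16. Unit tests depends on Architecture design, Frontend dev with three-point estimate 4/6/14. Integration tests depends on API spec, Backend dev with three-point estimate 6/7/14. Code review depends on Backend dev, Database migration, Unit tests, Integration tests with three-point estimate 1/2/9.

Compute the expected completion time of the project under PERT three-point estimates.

te_Architecture design = (9 + 4·13 + 17)/6 = 78/6 = 13
te_API spec = (8 + 4·13 + 30)/6 = 90/6 = 15
te_Backend dev = (3 + 4·7 + 11)/6 = 42/6 = 7
te_Frontend dev = (8 + 4·10 + 12)/6 = 60/6 = 10
te_Database migration = (6 + 4·8 + 16)/6 = 54/6 = 9
te_Unit tests = (4 + 4·6 + 14)/6 = 42/6 = 7
te_Integration tests = (6 + 4·7 + 14)/6 = 48/6 = 8
te_Code review = (1 + 4·2 + 9)/6 = 18/6 = 3

Forward pass:
ES_Architecture design = 0; EF_Architecture design = 13
ES_API spec = 0; EF_API spec = 15
ES_Backend dev = 13; EF_Backend dev = 13+7 = 20
ES_Frontend dev = max(EF_Architecture design=13, EF_API spec=15) = 15; EF_Frontend dev = 15+10 = 25
ES_Database migration = 15; EF_Database migration = 15+9 = 24
ES_Unit tests = max(EF_Architecture design=13, EF_Frontend dev=25) = 25; EF_Unit tests = 25+7 = 32
ES_Integration tests = max(EF_API spec=15, EF_Backend dev=20) = 20; EF_Integration tests = 20+8 = 28
ES_Code review = max(EF_Backend dev=20, EF_Database migration=24, EF_Unit tests=32, EF_Integration tests=28) = 32; EF_Code review = 32+3 = 35
Expected project duration μ = 35 days. Critical path: API spec → Frontend dev → Unit tests → Code review.

35 days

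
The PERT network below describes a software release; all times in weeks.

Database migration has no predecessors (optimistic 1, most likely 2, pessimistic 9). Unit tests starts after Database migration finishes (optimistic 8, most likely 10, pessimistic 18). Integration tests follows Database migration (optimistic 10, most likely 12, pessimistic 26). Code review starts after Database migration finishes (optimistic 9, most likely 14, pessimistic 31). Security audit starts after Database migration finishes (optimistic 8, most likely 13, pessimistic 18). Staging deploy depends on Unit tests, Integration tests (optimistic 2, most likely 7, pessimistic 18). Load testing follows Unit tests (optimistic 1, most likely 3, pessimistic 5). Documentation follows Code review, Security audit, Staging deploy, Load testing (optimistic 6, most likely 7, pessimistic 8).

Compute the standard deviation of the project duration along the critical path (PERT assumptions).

te_Database migration = (1 + 4·2 + 9)/6 = 18/6 = 3; σ²_Database migration = ((9−1)/6)² = 1.778
te_Unit tests = (8 + 4·10 + 18)/6 = 66/6 = 11; σ²_Unit tests = ((18−8)/6)² = 2.778
te_Integration tests = (10 + 4·12 + 26)/6 = 84/6 = 14; σ²_Integration tests = ((26−10)/6)² = 7.111
te_Code review = (9 + 4·14 + 31)/6 = 96/6 = 16; σ²_Code review = ((31−9)/6)² = 13.444
te_Security audit = (8 + 4·13 + 18)/6 = 78/6 = 13; σ²_Security audit = ((18−8)/6)² = 2.778
te_Staging deploy = (2 + 4·7 + 18)/6 = 48/6 = 8; σ²_Staging deploy = ((18−2)/6)² = 7.111
te_Load testing = (1 + 4·3 + 5)/6 = 18/6 = 3; σ²_Load testing = ((5−1)/6)² = 0.444
te_Documentation = (6 + 4·7 + 8)/6 = 42/6 = 7; σ²_Documentation = ((8−6)/6)² = 0.111

Forward pass:
ES_Database migration = 0; EF_Database migration = 3
ES_Unit tests = 3; EF_Unit tests = 3+11 = 14
ES_Integration tests = 3; EF_Integration tests = 3+14 = 17
ES_Code review = 3; EF_Code review = 3+16 = 19
ES_Security audit = 3; EF_Security audit = 3+13 = 16
ES_Staging deploy = max(EF_Unit tests=14, EF_Integration tests=17) = 17; EF_Staging deploy = 17+8 = 25
ES_Load testing = 14; EF_Load testing = 14+3 = 17
ES_Documentation = max(EF_Code review=19, EF_Security audit=16, EF_Staging deploy=25, EF_Load testing=17) = 25; EF_Documentation = 25+7 = 32
Expected project duration μ = 32 weeks. Critical path: Database migration → Integration tests → Staging deploy → Documentation.

Variance along critical path = 1.778 + 7.111 + 7.111 + 0.111 = 16.111
σ = √16.111 = 4.014 weeks

4.01 weeks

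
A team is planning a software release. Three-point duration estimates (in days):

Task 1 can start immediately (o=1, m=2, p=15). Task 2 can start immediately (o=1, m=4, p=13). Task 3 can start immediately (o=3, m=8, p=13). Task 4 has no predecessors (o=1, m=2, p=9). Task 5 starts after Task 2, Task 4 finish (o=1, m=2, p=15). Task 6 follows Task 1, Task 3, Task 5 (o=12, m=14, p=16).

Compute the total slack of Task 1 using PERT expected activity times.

5 days

te_Task 1 = (1 + 4·2 + 15)/6 = 24/6 = 4
te_Task 2 = (1 + 4·4 + 13)/6 = 30/6 = 5
te_Task 3 = (3 + 4·8 + 13)/6 = 48/6 = 8
te_Task 4 = (1 + 4·2 + 9)/6 = 18/6 = 3
te_Task 5 = (1 + 4·2 + 15)/6 = 24/6 = 4
te_Task 6 = (12 + 4·14 + 16)/6 = 84/6 = 14

Forward pass:
ES_Task 1 = 0; EF_Task 1 = 4
ES_Task 2 = 0; EF_Task 2 = 5
ES_Task 3 = 0; EF_Task 3 = 8
ES_Task 4 = 0; EF_Task 4 = 3
ES_Task 5 = max(EF_Task 2=5, EF_Task 4=3) = 5; EF_Task 5 = 5+4 = 9
ES_Task 6 = max(EF_Task 1=4, EF_Task 3=8, EF_Task 5=9) = 9; EF_Task 6 = 9+14 = 23
Expected project duration μ = 23 days. Critical path: Task 2 → Task 5 → Task 6.

Backward pass:
LF_Task 6 = 23; LS_Task 6 = 23−14 = 9
LF_Task 5 = LS_Task 6 = 9; LS_Task 5 = 9−4 = 5
LF_Task 4 = LS_Task 5 = 5; LS_Task 4 = 5−3 = 2
LF_Task 3 = LS_Task 6 = 9; LS_Task 3 = 9−8 = 1
LF_Task 2 = LS_Task 5 = 5; LS_Task 2 = 5−5 = 0
LF_Task 1 = LS_Task 6 = 9; LS_Task 1 = 9−4 = 5
Slack_Task 1 = LS_Task 1 − ES_Task 1 = 5 − 0 = 5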